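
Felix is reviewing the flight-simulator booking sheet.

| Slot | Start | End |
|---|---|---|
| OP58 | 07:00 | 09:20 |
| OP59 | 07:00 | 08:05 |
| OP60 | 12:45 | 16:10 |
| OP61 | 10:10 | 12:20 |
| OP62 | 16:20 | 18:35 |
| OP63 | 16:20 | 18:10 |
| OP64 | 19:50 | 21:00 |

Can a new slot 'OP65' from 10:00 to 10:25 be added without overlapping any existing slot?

OP58: ends 09:20 at or before OP65 starts 10:00 → clear.
OP59: ends 08:05 at or before OP65 starts 10:00 → clear.
OP61: starts 10:10 before OP65 ends 10:25, and ends 12:20 after OP65 starts 10:00 → overlap.
OP60: starts 12:45 at or after OP65 ends 10:25 → clear.
OP62: starts 16:20 at or after OP65 ends 10:25 → clear.
OP63: starts 16:20 at or after OP65 ends 10:25 → clear.
OP64: starts 19:50 at or after OP65 ends 10:25 → clear.
OP65 overlaps OP61.

No — it overlaps OP61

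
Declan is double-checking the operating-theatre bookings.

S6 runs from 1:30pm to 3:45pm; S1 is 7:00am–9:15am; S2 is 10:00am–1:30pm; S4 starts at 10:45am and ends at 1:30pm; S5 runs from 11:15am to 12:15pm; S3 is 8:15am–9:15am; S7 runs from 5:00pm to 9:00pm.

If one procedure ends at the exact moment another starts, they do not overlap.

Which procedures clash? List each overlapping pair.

S1 & S3, S2 & S4, S2 & S5, S4 & S5

Sorted by start: S1, S3, S2, S4, S5, S6, S7.
S3 starts before S1 ends → S1 and S3 overlap.
S2 starts after S1 ends — done with S1.
S2 starts after S3 ends — done with S3.
S4 starts before S2 ends → S2 and S4 overlap.
S5 starts before S2 ends → S2 and S5 overlap.
S6 starts exactly when S2 ends (back-to-back, no overlap) — done with S2.
S5 starts before S4 ends → S4 and S5 overlap.
S6 starts exactly when S4 ends (back-to-back, no overlap) — done with S4.
S6 starts after S5 ends — done with S5.
S7 starts after S6 ends.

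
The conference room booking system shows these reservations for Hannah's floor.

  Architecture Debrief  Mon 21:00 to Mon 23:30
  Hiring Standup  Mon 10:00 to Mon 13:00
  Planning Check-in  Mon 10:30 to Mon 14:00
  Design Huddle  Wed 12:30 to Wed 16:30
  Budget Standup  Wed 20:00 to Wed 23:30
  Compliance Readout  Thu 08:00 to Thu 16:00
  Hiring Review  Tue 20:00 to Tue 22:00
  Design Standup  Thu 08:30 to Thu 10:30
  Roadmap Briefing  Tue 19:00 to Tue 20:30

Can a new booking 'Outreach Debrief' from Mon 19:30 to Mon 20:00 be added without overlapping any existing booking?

Hiring Standup: ends Mon 13:00 at or before Outreach Debrief starts Mon 19:30 → clear.
Planning Check-in: ends Mon 14:00 at or before Outreach Debrief starts Mon 19:30 → clear.
Architecture Debrief: starts Mon 21:00 at or after Outreach Debrief ends Mon 20:00 → clear.
Roadmap Briefing: starts Tue 19:00 at or after Outreach Debrief ends Mon 20:00 → clear.
Hiring Review: starts Tue 20:00 at or after Outreach Debrief ends Mon 20:00 → clear.
Design Huddle: starts Wed 12:30 at or after Outreach Debrief ends Mon 20:00 → clear.
Budget Standup: starts Wed 20:00 at or after Outreach Debrief ends Mon 20:00 → clear.
Compliance Readout: starts Thu 08:00 at or after Outreach Debrief ends Mon 20:00 → clear.
Design Standup: starts Thu 08:30 at or after Outreach Debrief ends Mon 20:00 → clear.

Yes — the slot is free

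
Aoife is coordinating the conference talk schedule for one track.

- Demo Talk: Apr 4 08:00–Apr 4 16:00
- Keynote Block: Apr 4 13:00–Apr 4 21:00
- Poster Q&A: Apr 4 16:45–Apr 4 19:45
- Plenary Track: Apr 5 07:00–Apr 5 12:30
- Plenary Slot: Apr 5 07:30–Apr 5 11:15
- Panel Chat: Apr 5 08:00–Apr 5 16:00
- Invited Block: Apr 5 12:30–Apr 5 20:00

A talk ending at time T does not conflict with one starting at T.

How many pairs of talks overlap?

Two intervals overlap when each starts before the other ends.
Sorted by start: Demo Talk, Keynote Block, Poster Q&A, Plenary Track, Plenary Slot, Panel Chat, Invited Block.
Keynote Block starts before Demo Talk ends → Demo Talk and Keynote Block overlap.
Poster Q&A starts after Demo Talk ends, so nothing later overlaps Demo Talk either.
Poster Q&A starts before Keynote Block ends → Keynote Block and Poster Q&A overlap.
Plenary Track starts after Keynote Block ends, so nothing later overlaps Keynote Block either.
Plenary Track starts after Poster Q&A ends, so nothing later overlaps Poster Q&A either.
Plenary Slot starts before Plenary Track ends → Plenary Track and Plenary Slot overlap.
Panel Chat starts before Plenary Track ends → Plenary Track and Panel Chat overlap.
Invited Block starts exactly when Plenary Track ends (back-to-back, no overlap).
Panel Chat starts before Plenary Slot ends → Plenary Slot and Panel Chat overlap.
Invited Block starts after Plenary Slot ends.
Invited Block starts before Panel Chat ends → Panel Chat and Invited Block overlap.
Overlapping pairs: Demo Talk & Keynote Block, Invited Block & Panel Chat, Keynote Block & Poster Q&A, Panel Chat & Plenary Slot, Panel Chat & Plenary Track, Plenary Slot & Plenary Track — 6 in total.

6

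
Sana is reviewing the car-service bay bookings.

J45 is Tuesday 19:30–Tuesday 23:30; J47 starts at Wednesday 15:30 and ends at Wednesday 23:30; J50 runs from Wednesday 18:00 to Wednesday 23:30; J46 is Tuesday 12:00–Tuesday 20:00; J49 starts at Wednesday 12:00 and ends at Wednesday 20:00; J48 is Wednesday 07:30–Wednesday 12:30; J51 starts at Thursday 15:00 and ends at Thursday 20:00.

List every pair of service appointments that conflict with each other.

Check each pair: they overlap iff neither finishes before the other starts.
Sorted by start: J46, J45, J48, J49, J47, J50, J51.
J45 starts before J46 ends → J46 and J45 overlap.
J48 starts after J46 ends, so J46 has no further overlaps.
J48 starts after J45 ends, so J45 has no further overlaps.
J49 starts before J48 ends → J48 and J49 overlap.
J47 starts after J48 ends, so J48 has no further overlaps.
J47 starts before J49 ends → J49 and J47 overlap.
J50 starts before J49 ends → J49 and J50 overlap.
J51 starts after J49 ends.
J50 starts before J47 ends → J47 and J50 overlap.
J51 starts after J47 ends.
J51 starts after J50 ends.

J45 & J46, J47 & J49, J47 & J50, J48 & J49, J49 & J50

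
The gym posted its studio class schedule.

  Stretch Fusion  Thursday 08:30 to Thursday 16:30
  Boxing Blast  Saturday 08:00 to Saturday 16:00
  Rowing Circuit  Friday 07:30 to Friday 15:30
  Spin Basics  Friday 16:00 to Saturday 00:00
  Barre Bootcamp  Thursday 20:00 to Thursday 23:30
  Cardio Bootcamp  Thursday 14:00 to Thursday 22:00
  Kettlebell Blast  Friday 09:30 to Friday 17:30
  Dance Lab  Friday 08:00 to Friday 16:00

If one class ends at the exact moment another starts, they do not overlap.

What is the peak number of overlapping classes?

Sort all start/end points and keep a running count:
Thursday 08:30 start Stretch Fusion → 1
Thursday 14:00 start Cardio Bootcamp → 2
Thursday 16:30 end Stretch Fusion → 1
Thursday 20:00 start Barre Bootcamp → 2
Thursday 22:00 end Cardio Bootcamp → 1
Thursday 23:30 end Barre Bootcamp → 0
Friday 07:30 start Rowing Circuit → 1
Friday 08:00 start Dance Lab → 2
Friday 09:30 start Kettlebell Blast → 3
Friday 15:30 end Rowing Circuit → 2
Friday 16:00 end Dance Lab → 1
Friday 16:00 start Spin Basics → 2
Friday 17:30 end Kettlebell Blast → 1
Saturday 00:00 end Spin Basics → 0
Saturday 08:00 start Boxing Blast → 1
Saturday 16:00 end Boxing Blast → 0
Peak is 3, at Friday 09:30 (Dance Lab, Kettlebell Blast, Rowing Circuit).

3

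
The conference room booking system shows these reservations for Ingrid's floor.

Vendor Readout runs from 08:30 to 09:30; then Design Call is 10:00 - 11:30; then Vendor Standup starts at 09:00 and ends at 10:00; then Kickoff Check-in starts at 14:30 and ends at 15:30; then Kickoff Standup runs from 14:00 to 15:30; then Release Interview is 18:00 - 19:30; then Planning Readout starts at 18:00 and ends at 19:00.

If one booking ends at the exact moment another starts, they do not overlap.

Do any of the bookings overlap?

Sorted by start: Vendor Readout, Vendor Standup, Design Call, Kickoff Standup, Kickoff Check-in, Release Interview, Planning Readout.
Vendor Standup starts before Vendor Readout ends → Vendor Readout and Vendor Standup overlap.
That's a conflict, so the schedule is not conflict-free.

Yes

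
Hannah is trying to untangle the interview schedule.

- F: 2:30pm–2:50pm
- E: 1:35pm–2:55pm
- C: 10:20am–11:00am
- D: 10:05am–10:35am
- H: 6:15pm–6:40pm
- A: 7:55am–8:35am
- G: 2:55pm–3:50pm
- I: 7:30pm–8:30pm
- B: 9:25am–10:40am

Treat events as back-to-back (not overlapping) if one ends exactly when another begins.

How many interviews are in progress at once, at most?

3

Sort all start/end points and keep a running count:
7:55am start A → 1
8:35am end A → 0
9:25am start B → 1
10:05am start D → 2
10:20am start C → 3
10:35am end D → 2
10:40am end B → 1
11:00am end C → 0
1:35pm start E → 1
2:30pm start F → 2
2:50pm end F → 1
2:55pm end E → 0
2:55pm start G → 1
3:50pm end G → 0
6:15pm start H → 1
6:40pm end H → 0
7:30pm start I → 1
8:30pm end I → 0
Peak is 3, at 10:20am (B, C, D).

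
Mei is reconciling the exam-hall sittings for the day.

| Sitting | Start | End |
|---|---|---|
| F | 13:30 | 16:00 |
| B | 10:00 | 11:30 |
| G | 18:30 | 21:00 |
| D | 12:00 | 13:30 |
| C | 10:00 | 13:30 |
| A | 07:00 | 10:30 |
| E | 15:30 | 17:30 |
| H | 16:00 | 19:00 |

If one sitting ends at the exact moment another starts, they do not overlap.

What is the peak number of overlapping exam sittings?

Sweep the timeline, counting +1 at each start and −1 at each end (ends before starts at a tie):
07:00 start A → 1
10:00 start B → 2
10:00 start C → 3
10:30 end A → 2
11:30 end B → 1
12:00 start D → 2
13:30 end C → 1
13:30 end D → 0
13:30 start F → 1
15:30 start E → 2
16:00 end F → 1
16:00 start H → 2
17:30 end E → 1
18:30 start G → 2
19:00 end H → 1
21:00 end G → 0
Peak is 3, at 10:00 (A, B, C).

3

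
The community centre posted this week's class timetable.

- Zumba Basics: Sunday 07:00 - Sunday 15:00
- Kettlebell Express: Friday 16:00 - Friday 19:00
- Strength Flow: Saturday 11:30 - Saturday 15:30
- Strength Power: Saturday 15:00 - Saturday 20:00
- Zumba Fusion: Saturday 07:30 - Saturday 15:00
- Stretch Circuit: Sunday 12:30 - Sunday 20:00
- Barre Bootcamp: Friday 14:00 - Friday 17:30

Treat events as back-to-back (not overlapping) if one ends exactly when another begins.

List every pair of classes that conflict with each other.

Sorted by start: Barre Bootcamp, Kettlebell Express, Zumba Fusion, Strength Flow, Strength Power, Zumba Basics, Stretch Circuit.
Kettlebell Express starts before Barre Bootcamp ends → Barre Bootcamp and Kettlebell Express overlap.
Zumba Fusion starts after Barre Bootcamp ends — done with Barre Bootcamp.
Zumba Fusion starts after Kettlebell Express ends — done with Kettlebell Express.
Strength Flow starts before Zumba Fusion ends → Zumba Fusion and Strength Flow overlap.
Strength Power starts exactly when Zumba Fusion ends (back-to-back, no overlap) — done with Zumba Fusion.
Strength Power starts before Strength Flow ends → Strength Flow and Strength Power overlap.
Zumba Basics starts after Strength Flow ends — done with Strength Flow.
Zumba Basics starts after Strength Power ends — done with Strength Power.
Stretch Circuit starts before Zumba Basics ends → Zumba Basics and Stretch Circuit overlap.

Barre Bootcamp & Kettlebell Express, Strength Flow & Strength Power, Strength Flow & Zumba Fusion, Stretch Circuit & Zumba Basics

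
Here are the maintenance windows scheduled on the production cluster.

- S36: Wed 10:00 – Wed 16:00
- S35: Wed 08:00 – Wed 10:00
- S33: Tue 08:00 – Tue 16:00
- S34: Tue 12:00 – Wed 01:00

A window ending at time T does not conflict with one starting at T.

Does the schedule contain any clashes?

Sorted by start: S33, S34, S35, S36.
S34 starts before S33 ends → S33 and S34 overlap.
That's a conflict, so the schedule is not conflict-free.

Yes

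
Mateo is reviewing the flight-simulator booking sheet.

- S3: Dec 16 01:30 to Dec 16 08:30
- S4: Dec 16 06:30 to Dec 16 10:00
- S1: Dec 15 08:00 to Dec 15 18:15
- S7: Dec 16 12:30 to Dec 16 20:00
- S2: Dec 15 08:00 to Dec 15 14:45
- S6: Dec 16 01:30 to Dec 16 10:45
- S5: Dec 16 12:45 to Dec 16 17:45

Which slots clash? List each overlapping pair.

S1 & S2, S3 & S4, S3 & S6, S4 & S6, S5 & S7

Sorted by start: S1, S2, S3, S6, S4, S7, S5.
S2 starts before S1 ends → S1 and S2 overlap.
S3 starts after S1 ends, so S1 has no further overlaps.
S3 starts after S2 ends, so S2 has no further overlaps.
S6 starts before S3 ends → S3 and S6 overlap.
S4 starts before S3 ends → S3 and S4 overlap.
S7 starts after S3 ends, so S3 has no further overlaps.
S4 starts before S6 ends → S6 and S4 overlap.
S7 starts after S6 ends, so S6 has no further overlaps.
S7 starts after S4 ends, so S4 has no further overlaps.
S5 starts before S7 ends → S7 and S5 overlap.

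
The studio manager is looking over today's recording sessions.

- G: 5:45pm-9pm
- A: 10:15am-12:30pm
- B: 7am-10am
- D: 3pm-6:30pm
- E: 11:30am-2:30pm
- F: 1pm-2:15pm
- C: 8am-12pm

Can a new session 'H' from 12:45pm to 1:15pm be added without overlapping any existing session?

B: ends 10am at or before H starts 12:45pm → clear.
C: ends 12pm at or before H starts 12:45pm → clear.
A: ends 12:30pm at or before H starts 12:45pm → clear.
E: starts 11:30am before H ends 1:15pm, and ends 2:30pm after H starts 12:45pm → overlap.
F: starts 1pm before H ends 1:15pm, and ends 2:15pm after H starts 12:45pm → overlap.
D: starts 3pm at or after H ends 1:15pm → clear.
G: starts 5:45pm at or after H ends 1:15pm → clear.
H overlaps E, F.

No — it overlaps E, F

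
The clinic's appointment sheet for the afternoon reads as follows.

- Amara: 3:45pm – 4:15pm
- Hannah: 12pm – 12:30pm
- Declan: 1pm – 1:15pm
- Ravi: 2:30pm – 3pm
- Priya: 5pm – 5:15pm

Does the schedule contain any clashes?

No

Sorted by start: Hannah, Declan, Ravi, Amara, Priya.
Declan starts after Hannah ends, so Hannah has no further overlaps.
Ravi starts after Declan ends, so Declan has no further overlaps.
Amara starts after Ravi ends, so Ravi has no further overlaps.
Priya starts after Amara ends.
Every pair is clear; the schedule has no overlaps.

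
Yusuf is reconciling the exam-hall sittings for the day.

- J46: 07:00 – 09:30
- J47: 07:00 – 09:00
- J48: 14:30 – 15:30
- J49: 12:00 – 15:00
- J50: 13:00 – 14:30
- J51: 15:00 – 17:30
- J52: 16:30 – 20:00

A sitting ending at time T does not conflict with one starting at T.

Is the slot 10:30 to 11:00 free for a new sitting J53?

J46: ends 09:30 at or before J53 starts 10:30 → clear.
J47: ends 09:00 at or before J53 starts 10:30 → clear.
J49: starts 12:00 at or after J53 ends 11:00 → clear.
J50: starts 13:00 at or after J53 ends 11:00 → clear.
J48: starts 14:30 at or after J53 ends 11:00 → clear.
J51: starts 15:00 at or after J53 ends 11:00 → clear.
J52: starts 16:30 at or after J53 ends 11:00 → clear.

Yes — the slot is free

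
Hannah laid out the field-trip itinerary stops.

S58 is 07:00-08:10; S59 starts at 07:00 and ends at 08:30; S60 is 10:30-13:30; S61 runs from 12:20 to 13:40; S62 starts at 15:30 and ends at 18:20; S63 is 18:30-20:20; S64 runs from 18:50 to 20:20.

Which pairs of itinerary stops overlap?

Sorted by start: S58, S59, S60, S61, S62, S63, S64.
S59 starts before S58 ends → S58 and S59 overlap.
S60 starts after S58 ends, so nothing later overlaps S58 either.
S60 starts after S59 ends, so nothing later overlaps S59 either.
S61 starts before S60 ends → S60 and S61 overlap.
S62 starts after S60 ends, so nothing later overlaps S60 either.
S62 starts after S61 ends, so nothing later overlaps S61 either.
S63 starts after S62 ends, so nothing later overlaps S62 either.
S64 starts before S63 ends → S63 and S64 overlap.

S58 & S59, S60 & S61, S63 & S64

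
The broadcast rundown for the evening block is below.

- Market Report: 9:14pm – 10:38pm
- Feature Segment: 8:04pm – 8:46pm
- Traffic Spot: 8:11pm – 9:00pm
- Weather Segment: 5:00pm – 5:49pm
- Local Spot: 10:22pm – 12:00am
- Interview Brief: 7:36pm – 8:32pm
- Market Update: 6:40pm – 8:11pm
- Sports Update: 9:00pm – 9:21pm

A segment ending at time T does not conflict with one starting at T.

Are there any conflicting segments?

Yes

Sorted by start: Weather Segment, Market Update, Interview Brief, Feature Segment, Traffic Spot, Sports Update, Market Report, Local Spot.
Market Update starts after Weather Segment ends; Weather Segment is clear from here.
Interview Brief starts before Market Update ends → Market Update and Interview Brief overlap.
That's a conflict, so the schedule is not conflict-free.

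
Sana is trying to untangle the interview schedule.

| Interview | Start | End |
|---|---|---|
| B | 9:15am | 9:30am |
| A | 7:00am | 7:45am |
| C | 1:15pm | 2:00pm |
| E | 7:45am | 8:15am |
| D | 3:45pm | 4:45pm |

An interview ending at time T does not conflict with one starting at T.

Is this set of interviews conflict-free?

Two intervals overlap when each starts before the other ends.
Sorted by start: A, E, B, C, D.
E starts exactly when A ends (back-to-back, no overlap), so nothing later overlaps A either.
B starts after E ends, so nothing later overlaps E either.
C starts after B ends, so nothing later overlaps B either.
D starts after C ends.
Every pair is clear; the schedule has no overlaps.

Yes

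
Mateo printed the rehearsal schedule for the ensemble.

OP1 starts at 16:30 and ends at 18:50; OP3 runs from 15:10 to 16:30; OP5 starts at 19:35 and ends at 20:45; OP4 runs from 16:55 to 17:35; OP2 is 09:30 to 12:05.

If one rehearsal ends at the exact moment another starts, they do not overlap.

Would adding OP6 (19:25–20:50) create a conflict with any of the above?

Yes — it overlaps OP5

OP2: ends 12:05 at or before OP6 starts 19:25 → clear.
OP3: ends 16:30 at or before OP6 starts 19:25 → clear.
OP1: ends 18:50 at or before OP6 starts 19:25 → clear.
OP4: ends 17:35 at or before OP6 starts 19:25 → clear.
OP5: starts 19:35 before OP6 ends 20:50, and ends 20:45 after OP6 starts 19:25 → overlap.
OP6 overlaps OP5.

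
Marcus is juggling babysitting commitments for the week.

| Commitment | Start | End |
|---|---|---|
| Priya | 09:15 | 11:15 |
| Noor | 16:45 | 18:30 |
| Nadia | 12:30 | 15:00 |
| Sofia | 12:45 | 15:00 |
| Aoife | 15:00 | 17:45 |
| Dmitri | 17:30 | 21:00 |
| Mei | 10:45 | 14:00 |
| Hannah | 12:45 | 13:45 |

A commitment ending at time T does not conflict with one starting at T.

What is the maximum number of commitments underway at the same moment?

4

Sort all start/end points and keep a running count:
09:15 start Priya → 1
10:45 start Mei → 2
11:15 end Priya → 1
12:30 start Nadia → 2
12:45 start Hannah → 3
12:45 start Sofia → 4
13:45 end Hannah → 3
14:00 end Mei → 2
15:00 end Nadia → 1
15:00 end Sofia → 0
15:00 start Aoife → 1
16:45 start Noor → 2
17:30 start Dmitri → 3
17:45 end Aoife → 2
18:30 end Noor → 1
21:00 end Dmitri → 0
Peak is 4, at 12:45 (Hannah, Mei, Nadia, Sofia).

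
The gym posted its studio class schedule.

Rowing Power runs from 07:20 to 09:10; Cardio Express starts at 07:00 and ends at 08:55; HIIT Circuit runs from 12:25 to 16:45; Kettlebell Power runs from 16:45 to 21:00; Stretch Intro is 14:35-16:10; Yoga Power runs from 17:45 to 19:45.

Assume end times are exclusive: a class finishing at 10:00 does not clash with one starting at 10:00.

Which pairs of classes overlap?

Sorted by start: Cardio Express, Rowing Power, HIIT Circuit, Stretch Intro, Kettlebell Power, Yoga Power.
Rowing Power starts before Cardio Express ends → Cardio Express and Rowing Power overlap.
HIIT Circuit starts after Cardio Express ends, so nothing later overlaps Cardio Express either.
HIIT Circuit starts after Rowing Power ends, so nothing later overlaps Rowing Power either.
Stretch Intro starts before HIIT Circuit ends → HIIT Circuit and Stretch Intro overlap.
Kettlebell Power starts exactly when HIIT Circuit ends (back-to-back, no overlap), so nothing later overlaps HIIT Circuit either.
Kettlebell Power starts after Stretch Intro ends, so nothing later overlaps Stretch Intro either.
Yoga Power starts before Kettlebell Power ends → Kettlebell Power and Yoga Power overlap.

Cardio Express & Rowing Power, HIIT Circuit & Stretch Intro, Kettlebell Power & Yoga Power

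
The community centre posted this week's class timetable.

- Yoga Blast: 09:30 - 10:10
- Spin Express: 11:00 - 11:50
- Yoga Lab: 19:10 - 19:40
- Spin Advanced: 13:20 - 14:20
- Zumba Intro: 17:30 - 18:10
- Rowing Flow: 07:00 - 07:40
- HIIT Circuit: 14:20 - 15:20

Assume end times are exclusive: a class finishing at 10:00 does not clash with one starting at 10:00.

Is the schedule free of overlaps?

Yes

Check each pair: they overlap iff neither finishes before the other starts.
Sorted by start: Rowing Flow, Yoga Blast, Spin Express, Spin Advanced, HIIT Circuit, Zumba Intro, Yoga Lab.
Yoga Blast starts after Rowing Flow ends, so Rowing Flow has no further overlaps.
Spin Express starts after Yoga Blast ends, so Yoga Blast has no further overlaps.
Spin Advanced starts after Spin Express ends, so Spin Express has no further overlaps.
HIIT Circuit starts exactly when Spin Advanced ends (back-to-back, no overlap), so Spin Advanced has no further overlaps.
Zumba Intro starts after HIIT Circuit ends, so HIIT Circuit has no further overlaps.
Yoga Lab starts after Zumba Intro ends.
Every pair is clear; the schedule has no overlaps.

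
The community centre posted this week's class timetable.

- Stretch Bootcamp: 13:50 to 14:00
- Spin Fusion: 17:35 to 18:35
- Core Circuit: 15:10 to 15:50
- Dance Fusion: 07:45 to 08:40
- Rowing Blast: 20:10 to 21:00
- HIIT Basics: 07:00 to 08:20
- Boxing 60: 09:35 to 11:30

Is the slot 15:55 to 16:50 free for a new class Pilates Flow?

Yes — the slot is free

HIIT Basics: ends 08:20 at or before Pilates Flow starts 15:55 → clear.
Dance Fusion: ends 08:40 at or before Pilates Flow starts 15:55 → clear.
Boxing 60: ends 11:30 at or before Pilates Flow starts 15:55 → clear.
Stretch Bootcamp: ends 14:00 at or before Pilates Flow starts 15:55 → clear.
Core Circuit: ends 15:50 at or before Pilates Flow starts 15:55 → clear.
Spin Fusion: starts 17:35 at or after Pilates Flow ends 16:50 → clear.
Rowing Blast: starts 20:10 at or after Pilates Flow ends 16:50 → clear.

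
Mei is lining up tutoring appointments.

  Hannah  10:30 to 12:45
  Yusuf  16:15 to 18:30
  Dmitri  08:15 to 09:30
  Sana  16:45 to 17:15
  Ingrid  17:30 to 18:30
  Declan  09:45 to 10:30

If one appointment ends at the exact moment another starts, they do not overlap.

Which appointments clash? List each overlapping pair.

Check each pair: they overlap iff neither finishes before the other starts.
Sorted by start: Dmitri, Declan, Hannah, Yusuf, Sana, Ingrid.
Declan starts after Dmitri ends; Dmitri is clear from here.
Hannah starts exactly when Declan ends (back-to-back, no overlap); Declan is clear from here.
Yusuf starts after Hannah ends; Hannah is clear from here.
Sana starts before Yusuf ends → Yusuf and Sana overlap.
Ingrid starts before Yusuf ends → Yusuf and Ingrid overlap.
Ingrid starts after Sana ends.

Ingrid & Yusuf, Sana & Yusuf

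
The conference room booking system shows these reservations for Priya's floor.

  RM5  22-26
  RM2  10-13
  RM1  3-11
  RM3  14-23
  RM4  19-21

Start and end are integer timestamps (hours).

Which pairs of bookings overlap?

Sorted by start: RM1, RM2, RM3, RM4, RM5.
RM2 starts before RM1 ends → RM1 and RM2 overlap.
RM3 starts after RM1 ends — done with RM1.
RM3 starts after RM2 ends — done with RM2.
RM4 starts before RM3 ends → RM3 and RM4 overlap.
RM5 starts before RM3 ends → RM3 and RM5 overlap.
RM5 starts after RM4 ends.

RM1 & RM2, RM3 & RM4, RM3 & RM5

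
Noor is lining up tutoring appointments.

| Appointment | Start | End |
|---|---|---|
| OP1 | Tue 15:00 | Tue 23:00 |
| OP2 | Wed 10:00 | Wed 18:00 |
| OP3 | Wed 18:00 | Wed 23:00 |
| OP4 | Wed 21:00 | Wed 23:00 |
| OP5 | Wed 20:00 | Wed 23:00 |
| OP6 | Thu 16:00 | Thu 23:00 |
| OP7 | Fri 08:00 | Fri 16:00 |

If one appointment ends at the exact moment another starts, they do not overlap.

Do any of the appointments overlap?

Sorted by start: OP1, OP2, OP3, OP5, OP4, OP6, OP7.
OP2 starts after OP1 ends, so OP1 has no further overlaps.
OP3 starts exactly when OP2 ends (back-to-back, no overlap), so OP2 has no further overlaps.
OP5 starts before OP3 ends → OP3 and OP5 overlap.
That's a conflict, so the schedule is not conflict-free.

Yes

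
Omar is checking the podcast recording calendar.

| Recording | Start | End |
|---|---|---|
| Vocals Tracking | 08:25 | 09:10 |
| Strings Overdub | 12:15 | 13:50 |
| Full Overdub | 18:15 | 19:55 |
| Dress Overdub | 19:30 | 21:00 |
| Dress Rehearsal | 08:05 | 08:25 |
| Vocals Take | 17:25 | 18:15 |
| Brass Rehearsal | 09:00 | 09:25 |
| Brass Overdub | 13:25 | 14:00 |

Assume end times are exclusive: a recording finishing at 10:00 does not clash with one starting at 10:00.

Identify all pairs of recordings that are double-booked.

Sorted by start: Dress Rehearsal, Vocals Tracking, Brass Rehearsal, Strings Overdub, Brass Overdub, Vocals Take, Full Overdub, Dress Overdub.
Vocals Tracking starts exactly when Dress Rehearsal ends (back-to-back, no overlap) — done with Dress Rehearsal.
Brass Rehearsal starts before Vocals Tracking ends → Vocals Tracking and Brass Rehearsal overlap.
Strings Overdub starts after Vocals Tracking ends — done with Vocals Tracking.
Strings Overdub starts after Brass Rehearsal ends — done with Brass Rehearsal.
Brass Overdub starts before Strings Overdub ends → Strings Overdub and Brass Overdub overlap.
Vocals Take starts after Strings Overdub ends — done with Strings Overdub.
Vocals Take starts after Brass Overdub ends — done with Brass Overdub.
Full Overdub starts exactly when Vocals Take ends (back-to-back, no overlap) — done with Vocals Take.
Dress Overdub starts before Full Overdub ends → Full Overdub and Dress Overdub overlap.

Brass Overdub & Strings Overdub, Brass Rehearsal & Vocals Tracking, Dress Overdub & Full Overdub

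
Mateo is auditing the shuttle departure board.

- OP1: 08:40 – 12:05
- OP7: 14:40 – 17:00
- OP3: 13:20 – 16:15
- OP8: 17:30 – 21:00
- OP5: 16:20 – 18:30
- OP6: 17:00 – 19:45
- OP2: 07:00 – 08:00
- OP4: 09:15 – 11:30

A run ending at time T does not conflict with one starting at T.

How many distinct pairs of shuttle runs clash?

Check each pair: they overlap iff neither finishes before the other starts.
Sorted by start: OP2, OP1, OP4, OP3, OP7, OP5, OP6, OP8.
OP1 starts after OP2 ends, so nothing later overlaps OP2 either.
OP4 starts before OP1 ends → OP1 and OP4 overlap.
OP3 starts after OP1 ends, so nothing later overlaps OP1 either.
OP3 starts after OP4 ends, so nothing later overlaps OP4 either.
OP7 starts before OP3 ends → OP3 and OP7 overlap.
OP5 starts after OP3 ends, so nothing later overlaps OP3 either.
OP5 starts before OP7 ends → OP7 and OP5 overlap.
OP6 starts exactly when OP7 ends (back-to-back, no overlap), so nothing later overlaps OP7 either.
OP6 starts before OP5 ends → OP5 and OP6 overlap.
OP8 starts before OP5 ends → OP5 and OP8 overlap.
OP8 starts before OP6 ends → OP6 and OP8 overlap.
Overlapping pairs: OP1 & OP4, OP3 & OP7, OP5 & OP6, OP5 & OP7, OP5 & OP8, OP6 & OP8 — 6 in total.

6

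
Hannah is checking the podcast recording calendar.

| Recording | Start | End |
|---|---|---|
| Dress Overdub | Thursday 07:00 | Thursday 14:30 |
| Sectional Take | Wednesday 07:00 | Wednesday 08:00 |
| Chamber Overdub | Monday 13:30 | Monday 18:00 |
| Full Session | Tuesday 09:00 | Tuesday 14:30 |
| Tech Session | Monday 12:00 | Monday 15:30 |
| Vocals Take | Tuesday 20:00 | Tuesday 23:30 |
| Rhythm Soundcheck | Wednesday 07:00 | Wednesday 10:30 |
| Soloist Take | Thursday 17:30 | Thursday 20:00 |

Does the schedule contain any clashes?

Sorted by start: Tech Session, Chamber Overdub, Full Session, Vocals Take, Rhythm Soundcheck, Sectional Take, Dress Overdub, Soloist Take.
Chamber Overdub starts before Tech Session ends → Tech Session and Chamber Overdub overlap.
That's a conflict, so the schedule is not conflict-free.

Yes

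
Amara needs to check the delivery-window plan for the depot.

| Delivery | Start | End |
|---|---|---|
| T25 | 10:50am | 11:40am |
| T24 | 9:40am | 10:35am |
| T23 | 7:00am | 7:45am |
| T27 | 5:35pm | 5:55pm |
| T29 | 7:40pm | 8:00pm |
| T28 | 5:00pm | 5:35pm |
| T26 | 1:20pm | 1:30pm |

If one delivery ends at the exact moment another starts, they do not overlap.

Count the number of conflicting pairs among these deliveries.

Sorted by start: T23, T24, T25, T26, T28, T27, T29.
T24 starts after T23 ends; T23 is clear from here.
T25 starts after T24 ends; T24 is clear from here.
T26 starts after T25 ends; T25 is clear from here.
T28 starts after T26 ends; T26 is clear from here.
T27 starts exactly when T28 ends (back-to-back, no overlap); T28 is clear from here.
T29 starts after T27 ends.
No pair overlaps.

0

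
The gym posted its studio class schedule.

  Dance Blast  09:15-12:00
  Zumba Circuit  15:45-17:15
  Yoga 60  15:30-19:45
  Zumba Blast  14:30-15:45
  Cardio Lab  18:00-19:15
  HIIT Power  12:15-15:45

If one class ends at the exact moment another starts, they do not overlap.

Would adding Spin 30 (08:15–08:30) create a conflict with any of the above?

Dance Blast: starts 09:15 at or after Spin 30 ends 08:30 → clear.
HIIT Power: starts 12:15 at or after Spin 30 ends 08:30 → clear.
Zumba Blast: starts 14:30 at or after Spin 30 ends 08:30 → clear.
Yoga 60: starts 15:30 at or after Spin 30 ends 08:30 → clear.
Zumba Circuit: starts 15:45 at or after Spin 30 ends 08:30 → clear.
Cardio Lab: starts 18:00 at or after Spin 30 ends 08:30 → clear.

No — it doesn't clash with anything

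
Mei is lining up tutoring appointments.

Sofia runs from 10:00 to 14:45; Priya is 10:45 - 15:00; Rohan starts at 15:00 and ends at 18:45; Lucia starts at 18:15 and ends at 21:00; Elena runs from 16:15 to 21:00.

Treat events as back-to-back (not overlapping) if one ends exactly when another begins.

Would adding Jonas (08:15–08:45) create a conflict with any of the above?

No — it doesn't clash with anything

Sofia: starts 10:00 at or after Jonas ends 08:45 → clear.
Priya: starts 10:45 at or after Jonas ends 08:45 → clear.
Rohan: starts 15:00 at or after Jonas ends 08:45 → clear.
Elena: starts 16:15 at or after Jonas ends 08:45 → clear.
Lucia: starts 18:15 at or after Jonas ends 08:45 → clear.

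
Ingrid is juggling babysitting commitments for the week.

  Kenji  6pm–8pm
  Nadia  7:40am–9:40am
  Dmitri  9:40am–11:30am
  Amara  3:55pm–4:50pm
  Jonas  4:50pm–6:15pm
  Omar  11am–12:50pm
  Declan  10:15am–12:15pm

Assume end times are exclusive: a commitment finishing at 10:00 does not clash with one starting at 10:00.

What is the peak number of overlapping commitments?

3

Sweep the timeline, counting +1 at each start and −1 at each end (ends before starts at a tie):
7:40am start Nadia → 1
9:40am end Nadia → 0
9:40am start Dmitri → 1
10:15am start Declan → 2
11am start Omar → 3
11:30am end Dmitri → 2
12:15pm end Declan → 1
12:50pm end Omar → 0
3:55pm start Amara → 1
4:50pm end Amara → 0
4:50pm start Jonas → 1
6pm start Kenji → 2
6:15pm end Jonas → 1
8pm end Kenji → 0
Peak is 3, at 11am (Declan, Dmitri, Omar).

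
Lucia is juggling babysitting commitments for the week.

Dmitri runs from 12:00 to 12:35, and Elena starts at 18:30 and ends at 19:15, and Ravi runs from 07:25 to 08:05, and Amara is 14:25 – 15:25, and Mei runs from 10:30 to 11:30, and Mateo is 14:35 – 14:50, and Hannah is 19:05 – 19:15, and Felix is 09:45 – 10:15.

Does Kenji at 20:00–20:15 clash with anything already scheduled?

No — it doesn't clash with anything

Ravi: ends 08:05 at or before Kenji starts 20:00 → clear.
Felix: ends 10:15 at or before Kenji starts 20:00 → clear.
Mei: ends 11:30 at or before Kenji starts 20:00 → clear.
Dmitri: ends 12:35 at or before Kenji starts 20:00 → clear.
Amara: ends 15:25 at or before Kenji starts 20:00 → clear.
Mateo: ends 14:50 at or before Kenji starts 20:00 → clear.
Elena: ends 19:15 at or before Kenji starts 20:00 → clear.
Hannah: ends 19:15 at or before Kenji starts 20:00 → clear.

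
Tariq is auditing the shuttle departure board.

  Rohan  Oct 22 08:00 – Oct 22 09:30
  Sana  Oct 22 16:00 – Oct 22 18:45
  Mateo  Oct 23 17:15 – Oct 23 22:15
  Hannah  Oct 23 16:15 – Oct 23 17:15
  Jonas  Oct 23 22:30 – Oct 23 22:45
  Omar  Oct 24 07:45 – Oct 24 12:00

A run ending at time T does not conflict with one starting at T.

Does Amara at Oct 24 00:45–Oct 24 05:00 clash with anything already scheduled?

No — it doesn't clash with anything

Rohan: ends Oct 22 09:30 at or before Amara starts Oct 24 00:45 → clear.
Sana: ends Oct 22 18:45 at or before Amara starts Oct 24 00:45 → clear.
Hannah: ends Oct 23 17:15 at or before Amara starts Oct 24 00:45 → clear.
Mateo: ends Oct 23 22:15 at or before Amara starts Oct 24 00:45 → clear.
Jonas: ends Oct 23 22:45 at or before Amara starts Oct 24 00:45 → clear.
Omar: starts Oct 24 07:45 at or after Amara ends Oct 24 05:00 → clear.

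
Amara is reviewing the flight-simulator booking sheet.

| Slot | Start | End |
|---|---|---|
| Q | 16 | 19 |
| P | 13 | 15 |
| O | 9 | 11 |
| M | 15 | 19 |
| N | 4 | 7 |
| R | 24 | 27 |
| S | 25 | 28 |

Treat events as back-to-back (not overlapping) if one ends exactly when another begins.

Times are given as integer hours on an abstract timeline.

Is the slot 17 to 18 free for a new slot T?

N: ends 7 at or before T starts 17 → clear.
O: ends 11 at or before T starts 17 → clear.
P: ends 15 at or before T starts 17 → clear.
M: starts 15 before T ends 18, and ends 19 after T starts 17 → overlap.
Q: starts 16 before T ends 18, and ends 19 after T starts 17 → overlap.
R: starts 24 at or after T ends 18 → clear.
S: starts 25 at or after T ends 18 → clear.
T overlaps M, Q.

No — it overlaps M, Q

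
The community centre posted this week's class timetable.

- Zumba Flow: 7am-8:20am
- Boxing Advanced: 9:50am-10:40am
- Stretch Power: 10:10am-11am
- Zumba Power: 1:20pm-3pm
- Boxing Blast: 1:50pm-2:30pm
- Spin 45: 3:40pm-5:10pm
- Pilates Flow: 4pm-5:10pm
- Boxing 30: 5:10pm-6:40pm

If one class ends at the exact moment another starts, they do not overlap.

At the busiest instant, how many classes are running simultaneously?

2

Sweep the timeline, counting +1 at each start and −1 at each end (ends before starts at a tie):
7am start Zumba Flow → 1
8:20am end Zumba Flow → 0
9:50am start Boxing Advanced → 1
10:10am start Stretch Power → 2
10:40am end Boxing Advanced → 1
11am end Stretch Power → 0
1:20pm start Zumba Power → 1
1:50pm start Boxing Blast → 2
2:30pm end Boxing Blast → 1
3pm end Zumba Power → 0
3:40pm start Spin 45 → 1
4pm start Pilates Flow → 2
5:10pm end Pilates Flow → 1
5:10pm end Spin 45 → 0
5:10pm start Boxing 30 → 1
6:40pm end Boxing 30 → 0
Peak is 2, at 10:10am (Boxing Advanced, Stretch Power).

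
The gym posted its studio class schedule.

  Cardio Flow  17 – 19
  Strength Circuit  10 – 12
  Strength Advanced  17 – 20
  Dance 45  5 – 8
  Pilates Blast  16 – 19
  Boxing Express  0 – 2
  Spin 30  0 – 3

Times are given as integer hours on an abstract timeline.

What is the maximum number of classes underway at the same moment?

3

Sort all start/end points and keep a running count:
0 start Boxing Express → 1
0 start Spin 30 → 2
2 end Boxing Express → 1
3 end Spin 30 → 0
5 start Dance 45 → 1
8 end Dance 45 → 0
10 start Strength Circuit → 1
12 end Strength Circuit → 0
16 start Pilates Blast → 1
17 start Cardio Flow → 2
17 start Strength Advanced → 3
19 end Cardio Flow → 2
19 end Pilates Blast → 1
20 end Strength Advanced → 0
Peak is 3, at 17 (Cardio Flow, Pilates Blast, Strength Advanced).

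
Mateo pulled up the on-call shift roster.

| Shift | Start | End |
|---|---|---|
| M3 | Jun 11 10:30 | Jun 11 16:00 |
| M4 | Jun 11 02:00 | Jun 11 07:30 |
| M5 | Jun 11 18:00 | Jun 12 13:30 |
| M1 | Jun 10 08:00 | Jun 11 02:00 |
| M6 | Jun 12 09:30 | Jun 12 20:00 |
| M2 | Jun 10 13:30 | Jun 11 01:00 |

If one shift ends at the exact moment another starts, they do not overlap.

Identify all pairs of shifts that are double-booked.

Check each pair: they overlap iff neither finishes before the other starts.
Sorted by start: M1, M2, M4, M3, M5, M6.
M2 starts before M1 ends → M1 and M2 overlap.
M4 starts exactly when M1 ends (back-to-back, no overlap); M1 is clear from here.
M4 starts after M2 ends; M2 is clear from here.
M3 starts after M4 ends; M4 is clear from here.
M5 starts after M3 ends; M3 is clear from here.
M6 starts before M5 ends → M5 and M6 overlap.

M1 & M2, M5 & M6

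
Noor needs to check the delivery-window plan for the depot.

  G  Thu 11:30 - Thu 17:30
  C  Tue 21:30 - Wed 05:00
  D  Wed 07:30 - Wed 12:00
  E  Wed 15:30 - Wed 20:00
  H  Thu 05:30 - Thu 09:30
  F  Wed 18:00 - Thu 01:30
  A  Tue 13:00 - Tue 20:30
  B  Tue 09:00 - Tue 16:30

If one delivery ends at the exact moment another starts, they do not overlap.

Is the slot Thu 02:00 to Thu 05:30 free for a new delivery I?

B: ends Tue 16:30 at or before I starts Thu 02:00 → clear.
A: ends Tue 20:30 at or before I starts Thu 02:00 → clear.
C: ends Wed 05:00 at or before I starts Thu 02:00 → clear.
D: ends Wed 12:00 at or before I starts Thu 02:00 → clear.
E: ends Wed 20:00 at or before I starts Thu 02:00 → clear.
F: ends Thu 01:30 at or before I starts Thu 02:00 → clear.
H: starts Thu 05:30 at or after I ends Thu 05:30 → clear.
G: starts Thu 11:30 at or after I ends Thu 05:30 → clear.

Yes — the slot is free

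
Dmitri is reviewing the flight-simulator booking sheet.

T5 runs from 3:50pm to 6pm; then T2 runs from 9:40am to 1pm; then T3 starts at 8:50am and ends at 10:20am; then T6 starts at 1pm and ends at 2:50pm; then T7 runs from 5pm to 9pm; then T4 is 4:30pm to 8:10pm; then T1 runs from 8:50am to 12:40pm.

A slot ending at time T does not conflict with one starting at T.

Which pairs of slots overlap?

Sorted by start: T1, T3, T2, T6, T5, T4, T7.
T3 starts before T1 ends → T1 and T3 overlap.
T2 starts before T1 ends → T1 and T2 overlap.
T6 starts after T1 ends, so nothing later overlaps T1 either.
T2 starts before T3 ends → T3 and T2 overlap.
T6 starts after T3 ends, so nothing later overlaps T3 either.
T6 starts exactly when T2 ends (back-to-back, no overlap), so nothing later overlaps T2 either.
T5 starts after T6 ends, so nothing later overlaps T6 either.
T4 starts before T5 ends → T5 and T4 overlap.
T7 starts before T5 ends → T5 and T7 overlap.
T7 starts before T4 ends → T4 and T7 overlap.

T1 & T2, T1 & T3, T2 & T3, T4 & T5, T4 & T7, T5 & T7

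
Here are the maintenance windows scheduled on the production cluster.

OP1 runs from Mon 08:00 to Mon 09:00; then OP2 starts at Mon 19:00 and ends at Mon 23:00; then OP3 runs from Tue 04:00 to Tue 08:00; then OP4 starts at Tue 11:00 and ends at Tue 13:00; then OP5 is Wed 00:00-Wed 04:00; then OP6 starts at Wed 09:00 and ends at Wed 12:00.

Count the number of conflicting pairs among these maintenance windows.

0

Sorted by start: OP1, OP2, OP3, OP4, OP5, OP6.
OP2 starts after OP1 ends — done with OP1.
OP3 starts after OP2 ends — done with OP2.
OP4 starts after OP3 ends — done with OP3.
OP5 starts after OP4 ends — done with OP4.
OP6 starts after OP5 ends.
No pair overlaps.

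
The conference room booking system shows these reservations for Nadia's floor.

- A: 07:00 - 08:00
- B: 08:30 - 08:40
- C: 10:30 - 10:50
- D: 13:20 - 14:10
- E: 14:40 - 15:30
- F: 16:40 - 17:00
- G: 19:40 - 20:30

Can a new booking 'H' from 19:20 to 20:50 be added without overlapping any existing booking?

A: ends 08:00 at or before H starts 19:20 → clear.
B: ends 08:40 at or before H starts 19:20 → clear.
C: ends 10:50 at or before H starts 19:20 → clear.
D: ends 14:10 at or before H starts 19:20 → clear.
E: ends 15:30 at or before H starts 19:20 → clear.
F: ends 17:00 at or before H starts 19:20 → clear.
G: starts 19:40 before H ends 20:50, and ends 20:30 after H starts 19:20 → overlap.
H overlaps G.

No — it overlaps G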